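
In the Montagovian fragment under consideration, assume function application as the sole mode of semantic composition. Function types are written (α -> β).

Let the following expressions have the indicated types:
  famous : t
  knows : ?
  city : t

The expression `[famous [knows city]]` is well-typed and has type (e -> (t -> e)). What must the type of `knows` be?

[famous [knows city]] must have type (e -> (t -> e)). The sister famous has type t; that is not a function onto (e -> (t -> e)), so [knows city] must be the functor, of type (t -> (e -> (t -> e))).
[knows city] must have type (t -> (e -> (t -> e))). The sister city has type t; that is not a function onto (t -> (e -> (t -> e))), so knows must be the functor, of type (t -> (t -> (e -> (t -> e)))).

(t -> (t -> (e -> (t -> e))))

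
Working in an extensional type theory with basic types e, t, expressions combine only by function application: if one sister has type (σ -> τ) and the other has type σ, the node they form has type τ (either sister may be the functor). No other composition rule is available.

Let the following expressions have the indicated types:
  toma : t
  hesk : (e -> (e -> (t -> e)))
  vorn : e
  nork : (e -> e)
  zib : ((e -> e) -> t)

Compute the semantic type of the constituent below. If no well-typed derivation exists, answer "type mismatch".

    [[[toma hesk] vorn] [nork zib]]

[toma hesk]: t and (e -> (e -> (t -> e))) cannot combine by function application — type clash.

type mismatch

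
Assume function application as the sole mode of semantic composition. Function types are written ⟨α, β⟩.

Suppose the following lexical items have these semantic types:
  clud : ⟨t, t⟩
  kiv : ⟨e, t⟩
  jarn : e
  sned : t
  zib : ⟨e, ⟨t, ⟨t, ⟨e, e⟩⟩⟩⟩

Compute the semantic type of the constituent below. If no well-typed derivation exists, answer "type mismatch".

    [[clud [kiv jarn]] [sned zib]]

[kiv jarn]: functor kiv : ⟨e, t⟩, argument jarn : e; result t.
[clud [kiv jarn]]: functor clud : ⟨t, t⟩, argument [kiv jarn] : t; result t.
[sned zib]: t with ⟨e, ⟨t, ⟨t, ⟨e, e⟩⟩⟩⟩ — neither is a function whose domain matches the other; composition fails here.

type mismatch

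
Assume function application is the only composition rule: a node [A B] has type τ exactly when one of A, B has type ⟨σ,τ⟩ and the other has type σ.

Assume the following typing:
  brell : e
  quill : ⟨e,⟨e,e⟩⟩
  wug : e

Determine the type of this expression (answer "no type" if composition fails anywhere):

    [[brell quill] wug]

[brell quill] — quill of type ⟨e,⟨e,e⟩⟩ combines with brell of type e: type ⟨e,e⟩.
[[brell quill] wug] — [brell quill] of type ⟨e,e⟩ combines with wug of type e: type e.

e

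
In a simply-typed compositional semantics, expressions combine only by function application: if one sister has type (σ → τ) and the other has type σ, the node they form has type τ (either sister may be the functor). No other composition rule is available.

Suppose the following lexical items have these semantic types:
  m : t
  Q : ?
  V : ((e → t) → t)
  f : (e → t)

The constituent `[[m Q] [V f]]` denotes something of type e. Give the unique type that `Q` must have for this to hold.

(t → (t → e))

[[m Q] [V f]] must have type e. The sister [V f] has type t; that is not a function onto e, so [m Q] must be the functor, of type (t → e).
[m Q] must have type (t → e). The sister m has type t; that is not a function onto (t → e), so Q must be the functor, of type (t → (t → e)).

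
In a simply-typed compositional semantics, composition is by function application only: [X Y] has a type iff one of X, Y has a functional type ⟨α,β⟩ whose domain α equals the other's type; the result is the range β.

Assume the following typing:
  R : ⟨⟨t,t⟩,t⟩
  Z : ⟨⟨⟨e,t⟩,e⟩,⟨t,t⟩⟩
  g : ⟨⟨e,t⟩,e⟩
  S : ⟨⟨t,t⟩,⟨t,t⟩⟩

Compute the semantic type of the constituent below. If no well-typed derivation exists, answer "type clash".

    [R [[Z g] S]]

[Z g] — Z of type ⟨⟨⟨e,t⟩,e⟩,⟨t,t⟩⟩ combines with g of type ⟨⟨e,t⟩,e⟩: type ⟨t,t⟩.
[[Z g] S] — S of type ⟨⟨t,t⟩,⟨t,t⟩⟩ combines with [Z g] of type ⟨t,t⟩: type ⟨t,t⟩.
[R [[Z g] S]] — R of type ⟨⟨t,t⟩,t⟩ combines with [[Z g] S] of type ⟨t,t⟩: type t.

t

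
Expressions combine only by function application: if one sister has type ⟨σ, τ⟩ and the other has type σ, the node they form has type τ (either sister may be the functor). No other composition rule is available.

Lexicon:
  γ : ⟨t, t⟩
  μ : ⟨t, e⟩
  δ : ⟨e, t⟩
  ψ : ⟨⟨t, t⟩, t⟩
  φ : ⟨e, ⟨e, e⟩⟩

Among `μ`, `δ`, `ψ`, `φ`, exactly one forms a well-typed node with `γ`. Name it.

μ : ⟨t, e⟩ — no; γ wants t, and μ wants t.
δ : ⟨e, t⟩ — no; γ wants t, and δ wants e.
ψ — combines: ψ : ⟨⟨t, t⟩, t⟩ takes γ : ⟨t, t⟩ as argument, giving t.
φ : ⟨e, ⟨e, e⟩⟩ — no; γ wants t, and φ wants e.

ψ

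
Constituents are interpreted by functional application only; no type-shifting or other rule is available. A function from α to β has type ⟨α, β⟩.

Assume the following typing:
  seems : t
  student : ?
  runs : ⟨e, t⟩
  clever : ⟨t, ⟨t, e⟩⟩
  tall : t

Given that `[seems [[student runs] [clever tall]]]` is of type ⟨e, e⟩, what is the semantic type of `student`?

For [seems [[student runs] [clever tall]]] to have type ⟨e, e⟩ with seems of type t, [[student runs] [clever tall]] must be the function: [[student runs] [clever tall]] : ⟨t, ⟨e, e⟩⟩.
For [[student runs] [clever tall]] to have type ⟨t, ⟨e, e⟩⟩ with [clever tall] of type ⟨t, e⟩, [student runs] must be the function: [student runs] : ⟨⟨t, e⟩, ⟨t, ⟨e, e⟩⟩⟩.
For [student runs] to have type ⟨⟨t, e⟩, ⟨t, ⟨e, e⟩⟩⟩ with runs of type ⟨e, t⟩, student must be the function: student : ⟨⟨e, t⟩, ⟨⟨t, e⟩, ⟨t, ⟨e, e⟩⟩⟩⟩.

⟨⟨e, t⟩, ⟨⟨t, e⟩, ⟨t, ⟨e, e⟩⟩⟩⟩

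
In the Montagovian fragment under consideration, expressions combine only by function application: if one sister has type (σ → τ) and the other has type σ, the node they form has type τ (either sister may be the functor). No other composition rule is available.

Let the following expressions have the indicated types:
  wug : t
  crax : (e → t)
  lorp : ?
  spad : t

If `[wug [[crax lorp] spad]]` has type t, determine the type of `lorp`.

At [wug [[crax lorp] spad]] (required: t): wug is t, which is not a function with range t; hence [[crax lorp] spad] is the functor — type (t → t).
At [[crax lorp] spad] (required: (t → t)): spad is t, which is not a function with range (t → t); hence [crax lorp] is the functor — type (t → (t → t)).
At [crax lorp] (required: (t → (t → t))): crax is (e → t), which is not a function with range (t → (t → t)); hence lorp is the functor — type ((e → t) → (t → (t → t))).

((e → t) → (t → (t → t)))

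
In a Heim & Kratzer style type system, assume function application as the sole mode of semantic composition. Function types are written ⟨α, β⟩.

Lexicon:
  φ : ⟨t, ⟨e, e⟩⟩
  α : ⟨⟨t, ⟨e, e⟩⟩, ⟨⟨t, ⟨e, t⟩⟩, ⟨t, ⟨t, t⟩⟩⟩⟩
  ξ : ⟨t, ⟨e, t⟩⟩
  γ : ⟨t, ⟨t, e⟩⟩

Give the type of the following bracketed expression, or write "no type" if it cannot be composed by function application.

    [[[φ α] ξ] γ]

[φ α]: ⟨⟨t, ⟨e, e⟩⟩, ⟨⟨t, ⟨e, t⟩⟩, ⟨t, ⟨t, t⟩⟩⟩⟩ applied to ⟨t, ⟨e, e⟩⟩ yields ⟨⟨t, ⟨e, t⟩⟩, ⟨t, ⟨t, t⟩⟩⟩.
[[φ α] ξ]: ⟨⟨t, ⟨e, t⟩⟩, ⟨t, ⟨t, t⟩⟩⟩ applied to ⟨t, ⟨e, t⟩⟩ yields ⟨t, ⟨t, t⟩⟩.
At [[[φ α] ξ] γ]: neither ⟨t, ⟨t, t⟩⟩ nor ⟨t, ⟨t, e⟩⟩ can take the other as argument; the node is ill-typed.

no type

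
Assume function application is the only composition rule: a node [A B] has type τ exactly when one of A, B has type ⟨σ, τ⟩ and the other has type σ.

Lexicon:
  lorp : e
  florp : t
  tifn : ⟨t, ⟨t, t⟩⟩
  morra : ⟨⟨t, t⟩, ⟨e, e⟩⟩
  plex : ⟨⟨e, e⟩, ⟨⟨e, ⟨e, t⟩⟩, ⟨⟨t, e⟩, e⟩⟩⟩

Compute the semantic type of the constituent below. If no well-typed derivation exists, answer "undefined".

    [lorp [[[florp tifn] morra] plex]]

undefined

At [florp tifn], tifn : ⟨t, ⟨t, t⟩⟩ takes florp : t, giving ⟨t, t⟩.
At [[florp tifn] morra], morra : ⟨⟨t, t⟩, ⟨e, e⟩⟩ takes [florp tifn] : ⟨t, t⟩, giving ⟨e, e⟩.
At [[[florp tifn] morra] plex], plex : ⟨⟨e, e⟩, ⟨⟨e, ⟨e, t⟩⟩, ⟨⟨t, e⟩, e⟩⟩⟩ takes [[florp tifn] morra] : ⟨e, e⟩, giving ⟨⟨e, ⟨e, t⟩⟩, ⟨⟨t, e⟩, e⟩⟩.
[lorp [[[florp tifn] morra] plex]]: e with ⟨⟨e, ⟨e, t⟩⟩, ⟨⟨t, e⟩, e⟩⟩ — neither is a function whose domain matches the other; composition fails here.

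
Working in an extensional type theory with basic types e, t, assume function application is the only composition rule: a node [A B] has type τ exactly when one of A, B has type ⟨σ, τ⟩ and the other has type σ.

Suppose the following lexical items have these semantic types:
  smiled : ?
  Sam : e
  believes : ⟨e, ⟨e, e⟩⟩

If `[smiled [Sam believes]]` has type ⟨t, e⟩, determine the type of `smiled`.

[smiled [Sam believes]] must have type ⟨t, e⟩. The sister [Sam believes] has type ⟨e, e⟩; that is not a function onto ⟨t, e⟩, so smiled must be the functor, of type ⟨⟨e, e⟩, ⟨t, e⟩⟩.

⟨⟨e, e⟩, ⟨t, e⟩⟩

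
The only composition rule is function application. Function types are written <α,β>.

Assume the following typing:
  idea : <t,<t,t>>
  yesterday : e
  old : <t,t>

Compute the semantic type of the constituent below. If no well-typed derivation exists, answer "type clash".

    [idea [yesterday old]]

At [yesterday old]: neither e nor <t,t> can take the other as argument; the node is ill-typed.

type clash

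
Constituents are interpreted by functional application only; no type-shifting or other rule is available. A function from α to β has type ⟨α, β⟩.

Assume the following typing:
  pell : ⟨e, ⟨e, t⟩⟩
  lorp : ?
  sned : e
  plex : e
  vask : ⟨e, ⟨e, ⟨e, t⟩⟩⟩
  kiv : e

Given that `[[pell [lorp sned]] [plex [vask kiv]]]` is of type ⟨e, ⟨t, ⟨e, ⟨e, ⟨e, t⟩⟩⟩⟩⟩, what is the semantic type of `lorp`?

At [[pell [lorp sned]] [plex [vask kiv]]] (required: ⟨e, ⟨t, ⟨e, ⟨e, ⟨e, t⟩⟩⟩⟩⟩): [plex [vask kiv]] is ⟨e, t⟩, which is not a function with range ⟨e, ⟨t, ⟨e, ⟨e, ⟨e, t⟩⟩⟩⟩⟩; hence [pell [lorp sned]] is the functor — type ⟨⟨e, t⟩, ⟨e, ⟨t, ⟨e, ⟨e, ⟨e, t⟩⟩⟩⟩⟩⟩.
At [pell [lorp sned]] (required: ⟨⟨e, t⟩, ⟨e, ⟨t, ⟨e, ⟨e, ⟨e, t⟩⟩⟩⟩⟩⟩): pell is ⟨e, ⟨e, t⟩⟩, which is not a function with range ⟨⟨e, t⟩, ⟨e, ⟨t, ⟨e, ⟨e, ⟨e, t⟩⟩⟩⟩⟩⟩; hence [lorp sned] is the functor — type ⟨⟨e, ⟨e, t⟩⟩, ⟨⟨e, t⟩, ⟨e, ⟨t, ⟨e, ⟨e, ⟨e, t⟩⟩⟩⟩⟩⟩⟩.
At [lorp sned] (required: ⟨⟨e, ⟨e, t⟩⟩, ⟨⟨e, t⟩, ⟨e, ⟨t, ⟨e, ⟨e, ⟨e, t⟩⟩⟩⟩⟩⟩⟩): sned is e, which is not a function with range ⟨⟨e, ⟨e, t⟩⟩, ⟨⟨e, t⟩, ⟨e, ⟨t, ⟨e, ⟨e, ⟨e, t⟩⟩⟩⟩⟩⟩⟩; hence lorp is the functor — type ⟨e, ⟨⟨e, ⟨e, t⟩⟩, ⟨⟨e, t⟩, ⟨e, ⟨t, ⟨e, ⟨e, ⟨e, t⟩⟩⟩⟩⟩⟩⟩⟩.

⟨e, ⟨⟨e, ⟨e, t⟩⟩, ⟨⟨e, t⟩, ⟨e, ⟨t, ⟨e, ⟨e, ⟨e, t⟩⟩⟩⟩⟩⟩⟩⟩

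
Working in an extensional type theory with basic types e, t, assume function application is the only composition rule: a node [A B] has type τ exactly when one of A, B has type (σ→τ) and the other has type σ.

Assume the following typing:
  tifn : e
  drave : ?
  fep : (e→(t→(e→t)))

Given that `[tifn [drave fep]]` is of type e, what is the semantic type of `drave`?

For [tifn [drave fep]] to have type e with tifn of type e, [drave fep] must be the function: [drave fep] : (e→e).
For [drave fep] to have type (e→e) with fep of type (e→(t→(e→t))), drave must be the function: drave : ((e→(t→(e→t)))→(e→e)).

((e→(t→(e→t)))→(e→e))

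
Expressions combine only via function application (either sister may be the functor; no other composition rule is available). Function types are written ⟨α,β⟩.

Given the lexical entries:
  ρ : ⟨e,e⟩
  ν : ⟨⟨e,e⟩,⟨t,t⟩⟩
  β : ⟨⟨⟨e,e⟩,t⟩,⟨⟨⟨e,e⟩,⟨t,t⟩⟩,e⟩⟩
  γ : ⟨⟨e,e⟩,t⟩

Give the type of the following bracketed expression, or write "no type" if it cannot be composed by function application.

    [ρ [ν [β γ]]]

e

At [β γ], β : ⟨⟨⟨e,e⟩,t⟩,⟨⟨⟨e,e⟩,⟨t,t⟩⟩,e⟩⟩ takes γ : ⟨⟨e,e⟩,t⟩, giving ⟨⟨⟨e,e⟩,⟨t,t⟩⟩,e⟩.
At [ν [β γ]], [β γ] : ⟨⟨⟨e,e⟩,⟨t,t⟩⟩,e⟩ takes ν : ⟨⟨e,e⟩,⟨t,t⟩⟩, giving e.
At [ρ [ν [β γ]]], ρ : ⟨e,e⟩ takes [ν [β γ]] : e, giving e.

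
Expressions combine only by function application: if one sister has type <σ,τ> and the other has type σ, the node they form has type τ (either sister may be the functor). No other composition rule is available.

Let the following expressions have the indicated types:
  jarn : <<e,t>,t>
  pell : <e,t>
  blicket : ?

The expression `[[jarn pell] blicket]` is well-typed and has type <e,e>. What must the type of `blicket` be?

[[jarn pell] blicket] is required to be <e,e>. [jarn pell] : t cannot yield <e,e> as functor, so blicket : <t,<e,e>>.

<t,<e,e>>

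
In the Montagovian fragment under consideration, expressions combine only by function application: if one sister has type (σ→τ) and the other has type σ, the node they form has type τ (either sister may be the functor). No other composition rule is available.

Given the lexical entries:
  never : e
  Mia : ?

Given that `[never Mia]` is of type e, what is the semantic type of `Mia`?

(e→e)

[never Mia] must have type e. The sister never has type e; that is not a function onto e, so Mia must be the functor, of type (e→e).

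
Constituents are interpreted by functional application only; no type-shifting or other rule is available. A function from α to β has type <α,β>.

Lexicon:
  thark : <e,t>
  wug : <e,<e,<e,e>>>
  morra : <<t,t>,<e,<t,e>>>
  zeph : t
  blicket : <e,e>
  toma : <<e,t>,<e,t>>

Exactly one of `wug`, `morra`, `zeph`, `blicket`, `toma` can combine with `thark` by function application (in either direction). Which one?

toma

wug : <e,<e,<e,e>>> — does not combine with thark.
morra : <<t,t>,<e,<t,e>>> — does not combine with thark.
zeph : t — does not combine with thark.
blicket : <e,e> — does not combine with thark.
toma — combines: toma : <<e,t>,<e,t>> takes thark : <e,t> as argument, giving <e,t>.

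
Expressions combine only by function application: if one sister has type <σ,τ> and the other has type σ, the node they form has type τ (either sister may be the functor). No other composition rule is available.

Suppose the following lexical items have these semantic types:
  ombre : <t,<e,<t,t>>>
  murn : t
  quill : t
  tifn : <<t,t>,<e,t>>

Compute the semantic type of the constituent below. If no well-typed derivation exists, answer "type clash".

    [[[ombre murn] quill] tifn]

type clash

At [ombre murn], ombre : <t,<e,<t,t>>> takes murn : t, giving <e,<t,t>>.
At [[ombre murn] quill]: neither <e,<t,t>> nor t can take the other as argument; the node is ill-typed.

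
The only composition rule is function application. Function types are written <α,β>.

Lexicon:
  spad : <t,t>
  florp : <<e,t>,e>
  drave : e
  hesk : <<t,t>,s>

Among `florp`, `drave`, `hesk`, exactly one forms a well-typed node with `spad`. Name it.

florp : <<e,t>,e> — spad needs t; florp needs <e,t>; neither fits.
drave : e — spad needs t; drave needs nothing (atomic); neither fits.
hesk — combines: hesk : <<t,t>,s> takes spad : <t,t> as argument, giving s.

hesk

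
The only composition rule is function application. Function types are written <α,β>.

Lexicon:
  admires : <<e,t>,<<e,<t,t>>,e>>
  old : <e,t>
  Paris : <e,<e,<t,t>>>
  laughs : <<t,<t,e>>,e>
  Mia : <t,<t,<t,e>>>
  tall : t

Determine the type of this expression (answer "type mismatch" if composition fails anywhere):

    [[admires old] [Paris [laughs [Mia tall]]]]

e

[admires old]: functor admires : <<e,t>,<<e,<t,t>>,e>>, argument old : <e,t>; result <<e,<t,t>>,e>.
[Mia tall]: functor Mia : <t,<t,<t,e>>>, argument tall : t; result <t,<t,e>>.
[laughs [Mia tall]]: functor laughs : <<t,<t,e>>,e>, argument [Mia tall] : <t,<t,e>>; result e.
[Paris [laughs [Mia tall]]]: functor Paris : <e,<e,<t,t>>>, argument [laughs [Mia tall]] : e; result <e,<t,t>>.
[[admires old] [Paris [laughs [Mia tall]]]]: functor [admires old] : <<e,<t,t>>,e>, argument [Paris [laughs [Mia tall]]] : <e,<t,t>>; result e.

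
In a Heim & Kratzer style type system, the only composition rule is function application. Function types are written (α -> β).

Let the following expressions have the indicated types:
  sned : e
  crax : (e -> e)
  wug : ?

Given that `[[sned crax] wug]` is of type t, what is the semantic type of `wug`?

(e -> t)

[[sned crax] wug] is required to be t. [sned crax] : e cannot yield t as functor, so wug : (e -> t).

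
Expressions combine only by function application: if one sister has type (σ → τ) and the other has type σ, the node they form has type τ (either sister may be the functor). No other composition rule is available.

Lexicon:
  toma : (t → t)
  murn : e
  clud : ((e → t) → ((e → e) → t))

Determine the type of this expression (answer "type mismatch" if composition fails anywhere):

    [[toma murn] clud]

At [toma murn]: neither (t → t) nor e can take the other as argument; the node is ill-typed.

type mismatch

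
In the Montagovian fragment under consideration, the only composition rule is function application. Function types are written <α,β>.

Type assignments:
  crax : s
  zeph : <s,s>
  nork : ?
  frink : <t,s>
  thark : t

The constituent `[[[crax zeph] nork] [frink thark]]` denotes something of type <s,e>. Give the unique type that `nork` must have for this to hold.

For [[[crax zeph] nork] [frink thark]] to have type <s,e> with [frink thark] of type s, [[crax zeph] nork] must be the function: [[crax zeph] nork] : <s,<s,e>>.
For [[crax zeph] nork] to have type <s,<s,e>> with [crax zeph] of type s, nork must be the function: nork : <s,<s,<s,e>>>.

<s,<s,<s,e>>>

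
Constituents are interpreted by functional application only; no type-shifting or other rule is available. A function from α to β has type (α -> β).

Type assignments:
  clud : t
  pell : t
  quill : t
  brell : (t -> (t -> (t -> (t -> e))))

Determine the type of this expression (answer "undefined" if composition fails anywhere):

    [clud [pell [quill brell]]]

(t -> e)

At [quill brell], brell : (t -> (t -> (t -> (t -> e)))) takes quill : t, giving (t -> (t -> (t -> e))).
At [pell [quill brell]], [quill brell] : (t -> (t -> (t -> e))) takes pell : t, giving (t -> (t -> e)).
At [clud [pell [quill brell]]], [pell [quill brell]] : (t -> (t -> e)) takes clud : t, giving (t -> e).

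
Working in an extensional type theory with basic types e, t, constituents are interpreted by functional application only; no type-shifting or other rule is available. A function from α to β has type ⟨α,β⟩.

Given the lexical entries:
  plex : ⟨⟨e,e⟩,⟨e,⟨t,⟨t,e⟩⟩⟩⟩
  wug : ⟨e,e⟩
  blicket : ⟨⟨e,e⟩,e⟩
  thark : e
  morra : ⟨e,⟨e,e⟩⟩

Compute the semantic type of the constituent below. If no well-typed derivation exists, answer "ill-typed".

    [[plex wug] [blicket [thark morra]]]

⟨t,⟨t,e⟩⟩

At [plex wug], plex : ⟨⟨e,e⟩,⟨e,⟨t,⟨t,e⟩⟩⟩⟩ takes wug : ⟨e,e⟩, giving ⟨e,⟨t,⟨t,e⟩⟩⟩.
At [thark morra], morra : ⟨e,⟨e,e⟩⟩ takes thark : e, giving ⟨e,e⟩.
At [blicket [thark morra]], blicket : ⟨⟨e,e⟩,e⟩ takes [thark morra] : ⟨e,e⟩, giving e.
At [[plex wug] [blicket [thark morra]]], [plex wug] : ⟨e,⟨t,⟨t,e⟩⟩⟩ takes [blicket [thark morra]] : e, giving ⟨t,⟨t,e⟩⟩.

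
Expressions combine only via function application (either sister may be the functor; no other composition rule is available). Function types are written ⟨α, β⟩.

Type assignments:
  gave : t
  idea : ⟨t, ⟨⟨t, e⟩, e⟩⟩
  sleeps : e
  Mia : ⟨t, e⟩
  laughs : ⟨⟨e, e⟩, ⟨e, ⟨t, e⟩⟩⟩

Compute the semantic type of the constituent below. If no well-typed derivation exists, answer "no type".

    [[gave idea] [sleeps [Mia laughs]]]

no type

[gave idea]: idea is ⟨t, ⟨⟨t, e⟩, e⟩⟩, gave is t; result ⟨⟨t, e⟩, e⟩.
[Mia laughs]: ⟨t, e⟩ and ⟨⟨e, e⟩, ⟨e, ⟨t, e⟩⟩⟩ cannot combine by function application — type clash.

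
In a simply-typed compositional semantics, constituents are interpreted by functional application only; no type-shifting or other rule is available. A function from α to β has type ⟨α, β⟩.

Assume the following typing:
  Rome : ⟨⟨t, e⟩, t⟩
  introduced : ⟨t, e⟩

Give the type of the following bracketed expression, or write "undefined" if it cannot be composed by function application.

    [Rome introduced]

[Rome introduced]: ⟨⟨t, e⟩, t⟩ applied to ⟨t, e⟩ yields t.

t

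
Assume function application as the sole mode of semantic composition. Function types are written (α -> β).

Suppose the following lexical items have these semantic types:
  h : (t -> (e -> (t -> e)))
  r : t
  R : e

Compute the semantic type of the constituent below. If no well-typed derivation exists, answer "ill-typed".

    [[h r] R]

(t -> e)

[h r]: functor h : (t -> (e -> (t -> e))), argument r : t; result (e -> (t -> e)).
[[h r] R]: functor [h r] : (e -> (t -> e)), argument R : e; result (t -> e).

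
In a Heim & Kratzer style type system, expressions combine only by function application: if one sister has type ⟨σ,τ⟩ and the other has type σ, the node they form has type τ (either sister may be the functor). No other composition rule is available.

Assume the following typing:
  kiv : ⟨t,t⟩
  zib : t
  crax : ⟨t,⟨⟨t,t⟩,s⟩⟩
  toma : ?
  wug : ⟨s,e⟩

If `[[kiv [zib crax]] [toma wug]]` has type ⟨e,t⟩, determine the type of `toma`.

[[kiv [zib crax]] [toma wug]] must have type ⟨e,t⟩. The sister [kiv [zib crax]] has type s; that is not a function onto ⟨e,t⟩, so [toma wug] must be the functor, of type ⟨s,⟨e,t⟩⟩.
[toma wug] must have type ⟨s,⟨e,t⟩⟩. The sister wug has type ⟨s,e⟩; that is not a function onto ⟨s,⟨e,t⟩⟩, so toma must be the functor, of type ⟨⟨s,e⟩,⟨s,⟨e,t⟩⟩⟩.

⟨⟨s,e⟩,⟨s,⟨e,t⟩⟩⟩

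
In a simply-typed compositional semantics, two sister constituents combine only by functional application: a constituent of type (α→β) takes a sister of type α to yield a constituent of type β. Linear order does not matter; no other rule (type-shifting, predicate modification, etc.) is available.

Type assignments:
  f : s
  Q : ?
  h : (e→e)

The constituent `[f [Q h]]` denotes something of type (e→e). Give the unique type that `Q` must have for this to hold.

At [f [Q h]] (required: (e→e)): f is s, which is not a function with range (e→e); hence [Q h] is the functor — type (s→(e→e)).
At [Q h] (required: (s→(e→e))): h is (e→e), which is not a function with range (s→(e→e)); hence Q is the functor — type ((e→e)→(s→(e→e))).

((e→e)→(s→(e→e)))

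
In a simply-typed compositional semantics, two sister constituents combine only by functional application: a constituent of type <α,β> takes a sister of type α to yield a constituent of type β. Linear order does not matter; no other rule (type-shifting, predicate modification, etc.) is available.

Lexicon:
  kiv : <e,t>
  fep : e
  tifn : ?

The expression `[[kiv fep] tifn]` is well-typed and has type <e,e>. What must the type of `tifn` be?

[[kiv fep] tifn] must have type <e,e>. The sister [kiv fep] has type t; that is not a function onto <e,e>, so tifn must be the functor, of type <t,<e,e>>.

<t,<e,e>>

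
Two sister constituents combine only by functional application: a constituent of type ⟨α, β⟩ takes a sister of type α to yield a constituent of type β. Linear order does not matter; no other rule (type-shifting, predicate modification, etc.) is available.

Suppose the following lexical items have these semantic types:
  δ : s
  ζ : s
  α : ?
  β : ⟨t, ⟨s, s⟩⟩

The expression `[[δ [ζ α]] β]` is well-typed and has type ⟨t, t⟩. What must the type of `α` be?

At [[δ [ζ α]] β] (required: ⟨t, t⟩): β is ⟨t, ⟨s, s⟩⟩, which is not a function with range ⟨t, t⟩; hence [δ [ζ α]] is the functor — type ⟨⟨t, ⟨s, s⟩⟩, ⟨t, t⟩⟩.
At [δ [ζ α]] (required: ⟨⟨t, ⟨s, s⟩⟩, ⟨t, t⟩⟩): δ is s, which is not a function with range ⟨⟨t, ⟨s, s⟩⟩, ⟨t, t⟩⟩; hence [ζ α] is the functor — type ⟨s, ⟨⟨t, ⟨s, s⟩⟩, ⟨t, t⟩⟩⟩.
At [ζ α] (required: ⟨s, ⟨⟨t, ⟨s, s⟩⟩, ⟨t, t⟩⟩⟩): ζ is s, which is not a function with range ⟨s, ⟨⟨t, ⟨s, s⟩⟩, ⟨t, t⟩⟩⟩; hence α is the functor — type ⟨s, ⟨s, ⟨⟨t, ⟨s, s⟩⟩, ⟨t, t⟩⟩⟩⟩.

⟨s, ⟨s, ⟨⟨t, ⟨s, s⟩⟩, ⟨t, t⟩⟩⟩⟩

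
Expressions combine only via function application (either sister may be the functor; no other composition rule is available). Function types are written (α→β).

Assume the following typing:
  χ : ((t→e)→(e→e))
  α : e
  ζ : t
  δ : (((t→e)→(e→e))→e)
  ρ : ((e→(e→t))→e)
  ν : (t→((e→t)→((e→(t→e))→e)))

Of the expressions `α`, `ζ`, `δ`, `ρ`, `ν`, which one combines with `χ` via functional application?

δ

α : e — neither side's domain matches the other.
ζ : t — neither side's domain matches the other.
δ — combines: δ : (((t→e)→(e→e))→e) takes χ : ((t→e)→(e→e)) as argument, giving e.
ρ : ((e→(e→t))→e) — neither side's domain matches the other.
ν : (t→((e→t)→((e→(t→e))→e))) — neither side's domain matches the other.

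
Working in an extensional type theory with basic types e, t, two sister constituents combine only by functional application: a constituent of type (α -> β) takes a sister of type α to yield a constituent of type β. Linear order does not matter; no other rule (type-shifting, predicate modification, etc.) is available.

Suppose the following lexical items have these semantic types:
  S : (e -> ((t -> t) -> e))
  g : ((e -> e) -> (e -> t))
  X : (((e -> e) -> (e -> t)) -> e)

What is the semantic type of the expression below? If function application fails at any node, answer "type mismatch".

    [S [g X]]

[g X]: (((e -> e) -> (e -> t)) -> e) applied to ((e -> e) -> (e -> t)) yields e.
[S [g X]]: (e -> ((t -> t) -> e)) applied to e yields ((t -> t) -> e).

((t -> t) -> e)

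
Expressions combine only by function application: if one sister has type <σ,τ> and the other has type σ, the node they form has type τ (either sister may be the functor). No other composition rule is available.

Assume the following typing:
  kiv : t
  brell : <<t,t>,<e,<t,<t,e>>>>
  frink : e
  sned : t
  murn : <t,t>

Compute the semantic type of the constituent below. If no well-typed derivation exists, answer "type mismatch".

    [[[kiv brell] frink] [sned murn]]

type mismatch

[kiv brell]: t with <<t,t>,<e,<t,<t,e>>>> — neither is a function whose domain matches the other; composition fails here.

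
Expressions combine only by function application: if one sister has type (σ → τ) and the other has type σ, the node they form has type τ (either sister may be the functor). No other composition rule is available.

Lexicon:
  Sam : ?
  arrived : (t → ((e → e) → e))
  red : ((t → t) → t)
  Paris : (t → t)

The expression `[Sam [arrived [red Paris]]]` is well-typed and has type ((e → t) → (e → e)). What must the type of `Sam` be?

(((e → e) → e) → ((e → t) → (e → e)))

At [Sam [arrived [red Paris]]] (required: ((e → t) → (e → e))): [arrived [red Paris]] is ((e → e) → e), which is not a function with range ((e → t) → (e → e)); hence Sam is the functor — type (((e → e) → e) → ((e → t) → (e → e))).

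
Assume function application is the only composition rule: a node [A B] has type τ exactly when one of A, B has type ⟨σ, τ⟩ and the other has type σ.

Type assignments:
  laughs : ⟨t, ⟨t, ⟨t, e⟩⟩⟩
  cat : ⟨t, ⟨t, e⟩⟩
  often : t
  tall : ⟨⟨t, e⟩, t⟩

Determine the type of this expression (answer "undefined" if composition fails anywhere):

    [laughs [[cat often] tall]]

At [cat often], cat : ⟨t, ⟨t, e⟩⟩ takes often : t, giving ⟨t, e⟩.
At [[cat often] tall], tall : ⟨⟨t, e⟩, t⟩ takes [cat often] : ⟨t, e⟩, giving t.
At [laughs [[cat often] tall]], laughs : ⟨t, ⟨t, ⟨t, e⟩⟩⟩ takes [[cat often] tall] : t, giving ⟨t, ⟨t, e⟩⟩.

⟨t, ⟨t, e⟩⟩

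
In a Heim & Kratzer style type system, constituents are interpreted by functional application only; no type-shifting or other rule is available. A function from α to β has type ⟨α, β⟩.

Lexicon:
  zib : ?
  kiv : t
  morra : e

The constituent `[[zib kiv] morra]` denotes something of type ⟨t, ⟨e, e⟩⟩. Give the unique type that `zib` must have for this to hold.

⟨t, ⟨e, ⟨t, ⟨e, e⟩⟩⟩⟩

For [[zib kiv] morra] to have type ⟨t, ⟨e, e⟩⟩ with morra of type e, [zib kiv] must be the function: [zib kiv] : ⟨e, ⟨t, ⟨e, e⟩⟩⟩.
For [zib kiv] to have type ⟨e, ⟨t, ⟨e, e⟩⟩⟩ with kiv of type t, zib must be the function: zib : ⟨t, ⟨e, ⟨t, ⟨e, e⟩⟩⟩⟩.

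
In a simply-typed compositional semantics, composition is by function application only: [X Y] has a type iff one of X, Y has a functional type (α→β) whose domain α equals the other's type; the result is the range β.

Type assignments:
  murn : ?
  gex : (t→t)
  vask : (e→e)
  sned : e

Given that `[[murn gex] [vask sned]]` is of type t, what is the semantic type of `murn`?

[[murn gex] [vask sned]] must have type t. The sister [vask sned] has type e; that is not a function onto t, so [murn gex] must be the functor, of type (e→t).
[murn gex] must have type (e→t). The sister gex has type (t→t); that is not a function onto (e→t), so murn must be the functor, of type ((t→t)→(e→t)).

((t→t)→(e→t))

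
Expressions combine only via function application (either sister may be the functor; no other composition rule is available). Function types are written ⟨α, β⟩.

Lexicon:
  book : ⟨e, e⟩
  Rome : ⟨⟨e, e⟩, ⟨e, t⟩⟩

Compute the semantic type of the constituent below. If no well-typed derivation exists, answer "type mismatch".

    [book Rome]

At [book Rome], Rome : ⟨⟨e, e⟩, ⟨e, t⟩⟩ takes book : ⟨e, e⟩, giving ⟨e, t⟩.

⟨e, t⟩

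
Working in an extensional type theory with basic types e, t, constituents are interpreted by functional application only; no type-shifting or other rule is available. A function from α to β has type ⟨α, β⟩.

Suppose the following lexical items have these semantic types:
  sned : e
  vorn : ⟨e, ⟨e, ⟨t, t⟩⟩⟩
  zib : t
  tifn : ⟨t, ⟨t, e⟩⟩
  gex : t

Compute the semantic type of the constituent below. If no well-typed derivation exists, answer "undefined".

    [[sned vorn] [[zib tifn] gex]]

⟨t, t⟩

[sned vorn] — vorn of type ⟨e, ⟨e, ⟨t, t⟩⟩⟩ combines with sned of type e: type ⟨e, ⟨t, t⟩⟩.
[zib tifn] — tifn of type ⟨t, ⟨t, e⟩⟩ combines with zib of type t: type ⟨t, e⟩.
[[zib tifn] gex] — [zib tifn] of type ⟨t, e⟩ combines with gex of type t: type e.
[[sned vorn] [[zib tifn] gex]] — [sned vorn] of type ⟨e, ⟨t, t⟩⟩ combines with [[zib tifn] gex] of type e: type ⟨t, t⟩.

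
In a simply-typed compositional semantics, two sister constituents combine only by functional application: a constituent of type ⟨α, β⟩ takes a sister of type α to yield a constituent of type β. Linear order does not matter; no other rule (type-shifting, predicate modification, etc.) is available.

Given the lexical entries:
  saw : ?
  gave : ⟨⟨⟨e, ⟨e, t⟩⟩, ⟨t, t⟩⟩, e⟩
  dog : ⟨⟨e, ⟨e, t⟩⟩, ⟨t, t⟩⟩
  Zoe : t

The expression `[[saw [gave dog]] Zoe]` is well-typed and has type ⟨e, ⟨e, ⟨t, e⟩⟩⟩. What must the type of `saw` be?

⟨e, ⟨t, ⟨e, ⟨e, ⟨t, e⟩⟩⟩⟩⟩

[[saw [gave dog]] Zoe] must have type ⟨e, ⟨e, ⟨t, e⟩⟩⟩. The sister Zoe has type t; that is not a function onto ⟨e, ⟨e, ⟨t, e⟩⟩⟩, so [saw [gave dog]] must be the functor, of type ⟨t, ⟨e, ⟨e, ⟨t, e⟩⟩⟩⟩.
[saw [gave dog]] must have type ⟨t, ⟨e, ⟨e, ⟨t, e⟩⟩⟩⟩. The sister [gave dog] has type e; that is not a function onto ⟨t, ⟨e, ⟨e, ⟨t, e⟩⟩⟩⟩, so saw must be the functor, of type ⟨e, ⟨t, ⟨e, ⟨e, ⟨t, e⟩⟩⟩⟩⟩.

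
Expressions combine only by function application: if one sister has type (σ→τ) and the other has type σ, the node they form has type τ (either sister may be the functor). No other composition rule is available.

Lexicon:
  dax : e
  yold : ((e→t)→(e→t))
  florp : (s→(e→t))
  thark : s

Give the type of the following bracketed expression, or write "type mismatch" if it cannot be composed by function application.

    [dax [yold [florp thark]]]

[florp thark]: functor florp : (s→(e→t)), argument thark : s; result (e→t).
[yold [florp thark]]: functor yold : ((e→t)→(e→t)), argument [florp thark] : (e→t); result (e→t).
[dax [yold [florp thark]]]: functor [yold [florp thark]] : (e→t), argument dax : e; result t.

t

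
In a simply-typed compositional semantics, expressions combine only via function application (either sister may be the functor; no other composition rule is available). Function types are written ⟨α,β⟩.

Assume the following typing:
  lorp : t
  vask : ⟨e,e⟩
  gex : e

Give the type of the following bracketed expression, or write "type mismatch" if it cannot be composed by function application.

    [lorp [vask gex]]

[vask gex]: functor vask : ⟨e,e⟩, argument gex : e; result e.
[lorp [vask gex]]: t with e — neither is a function whose domain matches the other; composition fails here.

type mismatch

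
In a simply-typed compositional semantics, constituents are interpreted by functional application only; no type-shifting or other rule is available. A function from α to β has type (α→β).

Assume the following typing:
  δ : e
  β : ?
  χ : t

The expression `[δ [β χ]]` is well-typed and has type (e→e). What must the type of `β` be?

At [δ [β χ]] (required: (e→e)): δ is e, which is not a function with range (e→e); hence [β χ] is the functor — type (e→(e→e)).
At [β χ] (required: (e→(e→e))): χ is t, which is not a function with range (e→(e→e)); hence β is the functor — type (t→(e→(e→e))).

(t→(e→(e→e)))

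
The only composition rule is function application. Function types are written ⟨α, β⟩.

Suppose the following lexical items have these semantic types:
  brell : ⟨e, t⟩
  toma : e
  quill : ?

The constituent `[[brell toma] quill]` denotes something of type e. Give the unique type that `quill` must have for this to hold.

At [[brell toma] quill] (required: e): [brell toma] is t, which is not a function with range e; hence quill is the functor — type ⟨t, e⟩.

⟨t, e⟩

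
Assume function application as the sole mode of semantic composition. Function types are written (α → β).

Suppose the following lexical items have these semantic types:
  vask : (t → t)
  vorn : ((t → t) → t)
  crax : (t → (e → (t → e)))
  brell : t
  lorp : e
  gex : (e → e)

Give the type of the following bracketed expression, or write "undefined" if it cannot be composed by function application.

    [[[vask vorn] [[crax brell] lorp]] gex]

e

[vask vorn]: vorn is ((t → t) → t), vask is (t → t); result t.
[crax brell]: crax is (t → (e → (t → e))), brell is t; result (e → (t → e)).
[[crax brell] lorp]: [crax brell] is (e → (t → e)), lorp is e; result (t → e).
[[vask vorn] [[crax brell] lorp]]: [[crax brell] lorp] is (t → e), [vask vorn] is t; result e.
[[[vask vorn] [[crax brell] lorp]] gex]: gex is (e → e), [[vask vorn] [[crax brell] lorp]] is e; result e.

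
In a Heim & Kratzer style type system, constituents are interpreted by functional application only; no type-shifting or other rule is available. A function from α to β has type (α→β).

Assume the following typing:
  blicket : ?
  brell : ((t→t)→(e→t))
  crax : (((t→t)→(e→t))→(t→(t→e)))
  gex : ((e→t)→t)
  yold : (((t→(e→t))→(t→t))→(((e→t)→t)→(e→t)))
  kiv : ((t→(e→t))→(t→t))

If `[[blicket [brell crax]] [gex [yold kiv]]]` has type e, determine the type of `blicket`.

((t→(t→e))→((e→t)→e))

[[blicket [brell crax]] [gex [yold kiv]]] is required to be e. [gex [yold kiv]] : (e→t) cannot yield e as functor, so [blicket [brell crax]] : ((e→t)→e).
[blicket [brell crax]] is required to be ((e→t)→e). [brell crax] : (t→(t→e)) cannot yield ((e→t)→e) as functor, so blicket : ((t→(t→e))→((e→t)→e)).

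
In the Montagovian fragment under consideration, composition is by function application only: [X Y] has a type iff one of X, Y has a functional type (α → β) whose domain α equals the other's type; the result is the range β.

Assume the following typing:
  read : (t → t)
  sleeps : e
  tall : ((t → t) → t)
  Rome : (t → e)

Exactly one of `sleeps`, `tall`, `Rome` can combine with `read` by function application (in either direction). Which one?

sleeps : e — neither side's domain matches the other.
tall — combines: tall : ((t → t) → t) takes read : (t → t) as argument, giving t.
Rome : (t → e) — neither side's domain matches the other.

tall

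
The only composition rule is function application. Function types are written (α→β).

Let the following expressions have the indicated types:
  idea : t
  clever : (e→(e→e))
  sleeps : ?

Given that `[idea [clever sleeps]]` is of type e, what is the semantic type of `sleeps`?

[idea [clever sleeps]] is required to be e. idea : t cannot yield e as functor, so [clever sleeps] : (t→e).
[clever sleeps] is required to be (t→e). clever : (e→(e→e)) cannot yield (t→e) as functor, so sleeps : ((e→(e→e))→(t→e)).

((e→(e→e))→(t→e))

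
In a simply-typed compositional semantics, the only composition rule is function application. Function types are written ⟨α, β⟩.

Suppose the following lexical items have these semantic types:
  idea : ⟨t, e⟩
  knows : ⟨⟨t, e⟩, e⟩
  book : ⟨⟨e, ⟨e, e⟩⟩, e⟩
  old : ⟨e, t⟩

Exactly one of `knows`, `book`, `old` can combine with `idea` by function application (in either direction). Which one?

knows

knows — combines: knows : ⟨⟨t, e⟩, e⟩ takes idea : ⟨t, e⟩ as argument, giving e.
book : ⟨⟨e, ⟨e, e⟩⟩, e⟩ — neither side's domain matches the other.
old : ⟨e, t⟩ — neither side's domain matches the other.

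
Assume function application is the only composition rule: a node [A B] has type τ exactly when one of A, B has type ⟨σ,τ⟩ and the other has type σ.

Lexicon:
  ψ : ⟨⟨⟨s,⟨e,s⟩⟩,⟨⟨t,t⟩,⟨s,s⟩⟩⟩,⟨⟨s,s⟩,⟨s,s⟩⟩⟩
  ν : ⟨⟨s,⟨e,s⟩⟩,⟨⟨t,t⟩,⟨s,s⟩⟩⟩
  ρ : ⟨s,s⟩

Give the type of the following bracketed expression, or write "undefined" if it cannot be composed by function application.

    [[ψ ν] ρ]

⟨s,s⟩

[ψ ν]: functor ψ : ⟨⟨⟨s,⟨e,s⟩⟩,⟨⟨t,t⟩,⟨s,s⟩⟩⟩,⟨⟨s,s⟩,⟨s,s⟩⟩⟩, argument ν : ⟨⟨s,⟨e,s⟩⟩,⟨⟨t,t⟩,⟨s,s⟩⟩⟩; result ⟨⟨s,s⟩,⟨s,s⟩⟩.
[[ψ ν] ρ]: functor [ψ ν] : ⟨⟨s,s⟩,⟨s,s⟩⟩, argument ρ : ⟨s,s⟩; result ⟨s,s⟩.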